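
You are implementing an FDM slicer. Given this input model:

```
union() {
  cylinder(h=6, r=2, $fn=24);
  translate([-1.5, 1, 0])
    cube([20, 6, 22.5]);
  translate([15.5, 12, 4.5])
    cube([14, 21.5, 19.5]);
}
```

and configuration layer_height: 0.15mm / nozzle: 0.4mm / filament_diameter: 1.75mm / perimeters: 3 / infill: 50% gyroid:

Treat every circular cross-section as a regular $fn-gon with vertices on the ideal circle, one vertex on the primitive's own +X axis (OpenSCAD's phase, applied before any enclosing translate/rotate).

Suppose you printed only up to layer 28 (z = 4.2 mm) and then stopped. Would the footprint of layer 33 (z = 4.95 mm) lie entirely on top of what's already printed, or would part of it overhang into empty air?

Compare the two slices. At z = 4.2: the r=2 cylinder gives a regular 24-gon of circumradius 2 (constant along its height) (area = (24/2)·2.000²·sin(360°/24) = 12.42 mm²); the 20×6 cube at (-1.5, 1) contributes its full rectangle (area 120.00 mm²); the cube at (15.5, 12) is absent (z outside [4.5, 24]); Merging all regions: the regions partially overlap — summed areas 132.42 mm² minus the doubly-counted overlap 2.37 mm² gives 130.05 mm² — area = 130.05 mm². At z = 4.95: the cylinder: section is a regular 24-gon, circumradius r=2 (area = (24/2)·2.000²·sin(360°/24) = 12.42 mm²); the cube at (-1.5, 1) (footprint 20×6) is included at this height (area 120.00 mm²); the 14×21.5 cube at (15.5, 12) contributes its full rectangle (area 301.00 mm²); Combining (union): the regions partially overlap — summed areas 433.42 mm² minus the doubly-counted overlap 2.37 mm² gives 431.05 mm² — area = 431.05 mm². Checking containment: at z = 4.95 the cross-section extends beyond the z = 4.2 cross-section by about 301.00 mm².

part overhangs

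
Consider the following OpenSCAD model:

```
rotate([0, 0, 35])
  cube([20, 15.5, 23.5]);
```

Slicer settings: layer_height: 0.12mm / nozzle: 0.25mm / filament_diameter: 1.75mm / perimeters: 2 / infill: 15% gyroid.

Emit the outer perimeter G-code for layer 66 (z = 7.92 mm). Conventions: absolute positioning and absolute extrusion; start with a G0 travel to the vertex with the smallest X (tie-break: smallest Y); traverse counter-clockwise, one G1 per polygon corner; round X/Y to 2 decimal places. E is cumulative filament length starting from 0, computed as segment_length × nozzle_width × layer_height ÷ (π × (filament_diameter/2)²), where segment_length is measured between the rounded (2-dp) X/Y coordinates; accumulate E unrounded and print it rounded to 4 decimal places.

At z = 7.92 mm: the 20×15.5 cube contributes its full rectangle; (whole slice rotated 35° about Z — lengths, areas and connectivity unchanged). The outline is a single polygon with 4 vertices. Extrusion per mm of travel: 0.25 × 0.12 / (π × 0.875²) = 0.012473. Accumulating E over each segment gives final E = 0.8855.

G0 X-8.89 Y12.70 Z7.92
G1 X0.00 Y0.00 E0.1934
G1 X16.38 Y11.47 E0.4428
G1 X7.49 Y24.17 E0.6361
G1 X-8.89 Y12.70 E0.8855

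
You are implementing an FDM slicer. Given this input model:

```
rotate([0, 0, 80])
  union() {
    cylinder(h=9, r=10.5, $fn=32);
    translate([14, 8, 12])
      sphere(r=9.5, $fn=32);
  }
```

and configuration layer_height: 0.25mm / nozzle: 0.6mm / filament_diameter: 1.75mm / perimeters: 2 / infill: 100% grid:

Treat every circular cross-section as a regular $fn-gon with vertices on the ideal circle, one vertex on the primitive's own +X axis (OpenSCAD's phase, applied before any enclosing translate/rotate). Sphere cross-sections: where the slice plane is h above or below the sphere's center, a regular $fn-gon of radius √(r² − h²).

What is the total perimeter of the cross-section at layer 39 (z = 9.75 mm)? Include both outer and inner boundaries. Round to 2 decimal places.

57.90 mm

At z = 9.75 mm: the cylinder does not reach this height (z outside [0, 9]); the r=9.5 sphere at (14, 8) contributes a regular 32-gon of circumradius √(9.5²−2.25²) = 9.230 (perimeter = 2·32·9.230·sin(180°/32) = 57.90 mm); Combining (union): only the r=9.5 sphere at (14, 8) is present, so the union is just that shape — boundary = 57.90 mm; (whole slice rotated 80° about Z — lengths, areas and connectivity unchanged). Overall, the cross-section is a single solid region. Total boundary length (outer) = 57.90 mm.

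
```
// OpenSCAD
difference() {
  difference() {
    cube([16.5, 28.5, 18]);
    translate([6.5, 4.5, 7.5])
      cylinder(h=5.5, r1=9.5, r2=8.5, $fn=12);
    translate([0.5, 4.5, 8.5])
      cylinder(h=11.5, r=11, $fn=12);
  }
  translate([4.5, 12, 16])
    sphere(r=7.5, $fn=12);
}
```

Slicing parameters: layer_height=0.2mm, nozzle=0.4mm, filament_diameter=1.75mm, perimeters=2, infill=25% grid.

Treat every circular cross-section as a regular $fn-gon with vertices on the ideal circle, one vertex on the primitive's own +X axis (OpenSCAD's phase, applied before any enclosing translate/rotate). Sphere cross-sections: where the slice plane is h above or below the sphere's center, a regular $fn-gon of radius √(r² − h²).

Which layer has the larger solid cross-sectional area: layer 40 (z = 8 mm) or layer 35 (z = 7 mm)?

Layer 40 (z = 8): the cube is present — its section is the full 16.5×28.5 rectangle (area 470.25 mm²); the cone at (6.5, 4.5): at t=0.091 of its height the radius interpolates to r₁+(r₂−r₁)t = 9.409, giving a regular 12-gon of that circumradius (area = (12/2)·9.409²·sin(360°/12) = 265.59 mm²); the cylinder at (0.5, 4.5) is absent (z outside [8.5, 20]); Taking the first minus the rest: starting from the 16.5×28.5 cube (470.25 mm²), the cone at (6.5, 4.5) partially overlaps it — only the 189.59 mm² overlap (of its 265.59 mm²) is removed, clipping the outline — area = 280.66 mm²; the sphere at (4.5, 12) is absent (|z−center|=8.000 > r=7.5); After the difference (first − rest): none of the subtracted shapes is present at this height, so that combined region is unchanged — area = 280.66 mm². So its area = 280.66 mm². Layer 35 (z = 7): the cube is present — its section is the full 16.5×28.5 rectangle (area 470.25 mm²); the cone at (6.5, 4.5) is not intersected at this z (z outside [7.5, 13]); the cylinder at (0.5, 4.5) does not reach this height (z outside [8.5, 20]); Subtracting the remaining from the first: none of the subtracted shapes is present at this height, so the 16.5×28.5 cube is unchanged — area = 470.25 mm²; the sphere at (4.5, 12) does not reach this height (|z−center|=9.000 > r=7.5); After the difference (first − rest): none of the subtracted shapes is present at this height, so that combined region is unchanged — area = 470.25 mm². So its area = 470.25 mm². Layer 35 is larger (470.25 vs 280.66 mm²).

layer 35 (z = 7 mm)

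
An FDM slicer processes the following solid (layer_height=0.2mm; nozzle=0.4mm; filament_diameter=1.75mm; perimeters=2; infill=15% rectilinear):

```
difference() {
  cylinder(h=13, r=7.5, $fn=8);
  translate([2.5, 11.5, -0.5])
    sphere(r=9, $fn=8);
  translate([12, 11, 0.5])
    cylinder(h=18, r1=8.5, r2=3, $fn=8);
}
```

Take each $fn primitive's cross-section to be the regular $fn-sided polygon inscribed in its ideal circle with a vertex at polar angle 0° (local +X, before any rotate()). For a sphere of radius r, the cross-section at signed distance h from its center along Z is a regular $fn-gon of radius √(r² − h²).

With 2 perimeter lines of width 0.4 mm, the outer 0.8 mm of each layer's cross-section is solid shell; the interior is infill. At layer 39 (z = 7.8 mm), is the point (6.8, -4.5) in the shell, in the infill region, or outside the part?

outside

At z = 7.8 mm: the r=7.5 cylinder contributes a regular 8-gon of circumradius 7.5; the r=9 sphere at (2.5, 11.5) contributes a regular 8-gon of circumradius √(9²−8.3²) = 3.480; the cone at (12, 11): at t=0.406 of its height the radius interpolates to r₁+(r₂−r₁)t = 6.269, giving a regular 8-gon of that circumradius; After the difference (first − rest): starting from the r=7.5 cylinder, the r=9 sphere at (2.5, 11.5) misses the remaining region (no effect); the cone at (12, 11) misses the remaining region (no effect) — 1 connected region. Overall, the cross-section is a single solid region. The nearest boundary edge runs (7.50, 0.00)→(5.30, -5.30); distance from the point to it = 1.08 mm. The point is not inside any of the regions above, so it lies outside the cross-section (1.08 mm from the nearest boundary).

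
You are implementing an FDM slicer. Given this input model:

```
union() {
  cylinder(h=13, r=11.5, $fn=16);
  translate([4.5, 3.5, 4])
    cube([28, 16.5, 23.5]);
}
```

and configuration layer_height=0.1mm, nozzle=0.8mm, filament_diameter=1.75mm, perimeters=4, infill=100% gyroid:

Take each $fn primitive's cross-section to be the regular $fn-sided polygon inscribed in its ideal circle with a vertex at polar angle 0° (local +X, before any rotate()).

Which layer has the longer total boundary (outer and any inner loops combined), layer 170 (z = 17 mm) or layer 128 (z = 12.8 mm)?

layer 128 (z = 12.8 mm)

Layer 170 (z = 17): the cylinder does not reach this height (z outside [0, 13]); the cube at (4.5, 3.5) is present — its section is the full 28×16.5 rectangle (perimeter 89.00 mm); Taking the union: only the 28×16.5 cube at (4.5, 3.5) is present, so the union is just that shape — boundary = 89.00 mm. So its perimeter = 89.00 mm. Layer 128 (z = 12.8): the cylinder: section is a regular 16-gon, circumradius r=11.5 (perimeter = 2·16·11.500·sin(180°/16) = 71.79 mm); the 28×16.5 cube at (4.5, 3.5) contributes its full rectangle (perimeter 89.00 mm); Taking the union: the regions partially overlap (shared area 28.20 mm²), so the edge portions inside another operand are dropped and the merged outline is re-measured after clipping — boundary = 137.66 mm. So its perimeter = 137.66 mm. Layer 128 is larger (137.66 vs 89.00 mm).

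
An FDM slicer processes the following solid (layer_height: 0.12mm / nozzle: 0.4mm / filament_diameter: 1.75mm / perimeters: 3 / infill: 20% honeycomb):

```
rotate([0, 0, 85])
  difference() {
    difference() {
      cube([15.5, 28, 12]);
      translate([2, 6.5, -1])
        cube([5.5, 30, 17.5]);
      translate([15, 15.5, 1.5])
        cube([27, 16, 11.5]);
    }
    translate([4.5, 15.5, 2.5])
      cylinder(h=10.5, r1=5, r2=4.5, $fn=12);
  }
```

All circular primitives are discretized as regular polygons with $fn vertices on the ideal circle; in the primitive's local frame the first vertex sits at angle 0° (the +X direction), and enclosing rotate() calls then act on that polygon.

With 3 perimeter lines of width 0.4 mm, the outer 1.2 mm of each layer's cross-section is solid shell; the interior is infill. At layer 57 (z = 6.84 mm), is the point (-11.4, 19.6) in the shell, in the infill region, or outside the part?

At z = 6.84 mm: the 15.5×28 cube contributes its full rectangle; the cube at (2, 6.5) (footprint 5.5×30) is included at this height; the 27×16 cube at (15, 15.5) contributes its full rectangle; Taking the first minus the rest: starting from the 15.5×28 cube, the 5.5×30 cube at (2, 6.5) partially overlaps it — only the 118.25 mm² overlap (of its 165.00 mm²) is removed, clipping the outline; the 27×16 cube at (15, 15.5) partially overlaps it — only the 6.25 mm² overlap (of its 432.00 mm²) is removed, clipping the outline — 1 connected region; the cone at (4.5, 15.5) contributes a regular 12-gon of circumradius 4.793 (interpolated between r1=5 and r2=4.5 at t=0.413); After the difference (first − rest): starting from that combined region, the cone at (4.5, 15.5) partially overlaps it — only the 20.24 mm² overlap (of its 68.93 mm²) is removed, clipping the outline — 2 connected regions; (rotated 85° about Z; rotation is an isometry so areas/perimeters/island counts are preserved). Overall, the cross-section has 2 separate islands. Undo the 85° rotation: the query point maps to (18.532, 13.065) in the un-rotated model frame. The nearest boundary edge runs (15.50, 15.50)→(15.50, 0.00); distance from the point to it = 3.03 mm. The point is not inside any of the regions above, so it lies outside the cross-section (3.03 mm from the nearest boundary).

outside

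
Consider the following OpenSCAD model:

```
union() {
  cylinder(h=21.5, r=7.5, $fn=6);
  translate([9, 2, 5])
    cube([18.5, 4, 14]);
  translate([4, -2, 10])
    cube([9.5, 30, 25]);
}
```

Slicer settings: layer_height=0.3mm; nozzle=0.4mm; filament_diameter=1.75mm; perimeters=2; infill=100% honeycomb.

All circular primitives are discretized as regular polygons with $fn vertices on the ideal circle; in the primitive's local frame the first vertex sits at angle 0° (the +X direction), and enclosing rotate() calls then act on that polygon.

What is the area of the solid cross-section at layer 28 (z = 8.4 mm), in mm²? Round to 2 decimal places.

220.14 mm²

At z = 8.4 mm: the r=7.5 cylinder contributes a regular 6-gon of circumradius 7.5 (area = (6/2)·7.500²·sin(360°/6) = 146.14 mm²); the 18.5×4 cube at (9, 2) contributes its full rectangle (area 74.00 mm²); the cube at (4, -2) is not intersected at this z (z outside [10, 35]); Combining (union): the 2 present regions are separate (no shared area or edge), so areas and boundary lengths simply add and each stays a separate island — area = 220.14 mm². Overall, the cross-section has 2 separate islands. Net area = 220.14 mm².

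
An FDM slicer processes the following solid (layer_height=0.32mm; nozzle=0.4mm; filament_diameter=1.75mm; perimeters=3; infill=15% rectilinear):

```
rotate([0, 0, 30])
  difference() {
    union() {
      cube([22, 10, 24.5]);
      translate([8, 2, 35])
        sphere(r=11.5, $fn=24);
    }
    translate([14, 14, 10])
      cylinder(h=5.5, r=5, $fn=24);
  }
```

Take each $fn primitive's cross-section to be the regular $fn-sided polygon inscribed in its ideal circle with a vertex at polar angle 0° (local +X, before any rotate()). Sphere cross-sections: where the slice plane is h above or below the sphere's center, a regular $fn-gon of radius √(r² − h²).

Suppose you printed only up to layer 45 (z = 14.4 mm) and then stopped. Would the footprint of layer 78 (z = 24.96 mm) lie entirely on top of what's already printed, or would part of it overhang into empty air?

part overhangs

Compare the two slices. At z = 14.4: the cube is present — its section is the full 22×10 rectangle (area 220.00 mm²); the sphere at (8, 2) is absent (|z−center|=20.600 > r=11.5); Merging all regions: only the 22×10 cube is present, so the union is just that shape — area = 220.00 mm²; the r=5 cylinder at (14, 14) contributes a regular 24-gon of circumradius 5 (area = (24/2)·5.000²·sin(360°/24) = 77.65 mm²); Subtracting the remaining from the first: starting from that combined region (220.00 mm²), the r=5 cylinder at (14, 14) partially overlaps it — only the 3.91 mm² overlap (of its 77.65 mm²) is removed, clipping the outline — area = 216.09 mm²; (whole slice rotated 30° about Z — lengths, areas and connectivity unchanged). At z = 24.96: the cube is not intersected at this z (z outside [0, 24.5]); the sphere at (8, 2): section is a regular 24-gon, circumradius = √(r²−h²) = √(11.5²−10.04²) = 5.608 (area = (24/2)·5.608²·sin(360°/24) = 97.67 mm²); Taking the union: only the r=11.5 sphere at (8, 2) is present, so the union is just that shape — area = 97.67 mm²; the cylinder at (14, 14) is absent (z outside [10, 15.5]); Taking the first minus the rest: none of the subtracted shapes is present at this height, so that combined region is unchanged — area = 97.67 mm²; (whole slice rotated 30° about Z — lengths, areas and connectivity unchanged). Checking containment: at z = 24.96 the cross-section extends beyond the z = 14.4 cross-section by about 27.02 mm².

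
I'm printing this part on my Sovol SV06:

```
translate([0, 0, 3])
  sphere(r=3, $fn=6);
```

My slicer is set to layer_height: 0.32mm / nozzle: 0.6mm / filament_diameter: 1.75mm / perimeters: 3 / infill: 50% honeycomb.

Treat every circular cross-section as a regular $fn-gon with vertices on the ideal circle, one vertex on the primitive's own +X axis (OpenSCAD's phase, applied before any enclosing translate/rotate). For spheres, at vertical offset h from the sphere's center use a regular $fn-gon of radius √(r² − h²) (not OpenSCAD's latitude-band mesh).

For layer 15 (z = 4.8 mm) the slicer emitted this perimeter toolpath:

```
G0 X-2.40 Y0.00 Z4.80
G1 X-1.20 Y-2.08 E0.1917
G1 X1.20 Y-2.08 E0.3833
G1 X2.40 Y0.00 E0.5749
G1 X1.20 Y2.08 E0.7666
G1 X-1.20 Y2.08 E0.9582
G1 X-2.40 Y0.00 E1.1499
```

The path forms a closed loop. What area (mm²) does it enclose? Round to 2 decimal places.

14.98 mm²

Apply the shoelace formula to the sequence of (X, Y) vertices; enclosed area = 14.98 mm².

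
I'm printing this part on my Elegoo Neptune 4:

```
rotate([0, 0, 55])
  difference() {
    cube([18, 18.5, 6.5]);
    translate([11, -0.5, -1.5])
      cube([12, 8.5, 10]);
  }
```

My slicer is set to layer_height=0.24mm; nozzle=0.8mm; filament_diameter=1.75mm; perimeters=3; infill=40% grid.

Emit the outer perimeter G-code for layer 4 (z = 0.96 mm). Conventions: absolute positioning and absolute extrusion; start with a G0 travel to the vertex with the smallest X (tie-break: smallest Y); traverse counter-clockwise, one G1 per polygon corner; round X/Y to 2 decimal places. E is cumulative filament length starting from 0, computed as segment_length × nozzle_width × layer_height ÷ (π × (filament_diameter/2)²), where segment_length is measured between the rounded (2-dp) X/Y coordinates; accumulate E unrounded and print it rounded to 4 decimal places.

G0 X-15.15 Y10.61 Z0.96
G1 X0.00 Y0.00 E1.4764
G1 X6.31 Y9.01 E2.3545
G1 X-0.24 Y13.60 E2.9929
G1 X3.77 Y19.33 E3.5512
G1 X-4.83 Y25.36 E4.3896
G1 X-15.15 Y10.61 E5.8266

At z = 0.96 mm: the cube (footprint 18×18.5) is included at this height; the 12×8.5 cube at (11, -0.5) contributes its full rectangle; After the difference (first − rest): starting from the 18×18.5 cube, the 12×8.5 cube at (11, -0.5) partially overlaps it — only the 56.00 mm² overlap (of its 102.00 mm²) is removed, clipping the outline — 1 connected region; (rotated 55° about Z; rotation is an isometry so areas/perimeters/island counts are preserved). The outline is a single polygon with 6 vertices. Extrusion per mm of travel: 0.8 × 0.24 / (π × 0.875²) = 0.079824. Accumulating E over each segment gives final E = 5.8266.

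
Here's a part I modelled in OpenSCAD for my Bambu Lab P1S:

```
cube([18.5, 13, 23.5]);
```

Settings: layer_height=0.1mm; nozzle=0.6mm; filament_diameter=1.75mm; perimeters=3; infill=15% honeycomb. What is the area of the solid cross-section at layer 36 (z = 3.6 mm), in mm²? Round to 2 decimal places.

240.50 mm²

At z = 3.6 mm: the cube is present — its section is the full 18.5×13 rectangle (area 240.50 mm²). Overall, the cross-section is a single solid region. Net area = 240.50 mm².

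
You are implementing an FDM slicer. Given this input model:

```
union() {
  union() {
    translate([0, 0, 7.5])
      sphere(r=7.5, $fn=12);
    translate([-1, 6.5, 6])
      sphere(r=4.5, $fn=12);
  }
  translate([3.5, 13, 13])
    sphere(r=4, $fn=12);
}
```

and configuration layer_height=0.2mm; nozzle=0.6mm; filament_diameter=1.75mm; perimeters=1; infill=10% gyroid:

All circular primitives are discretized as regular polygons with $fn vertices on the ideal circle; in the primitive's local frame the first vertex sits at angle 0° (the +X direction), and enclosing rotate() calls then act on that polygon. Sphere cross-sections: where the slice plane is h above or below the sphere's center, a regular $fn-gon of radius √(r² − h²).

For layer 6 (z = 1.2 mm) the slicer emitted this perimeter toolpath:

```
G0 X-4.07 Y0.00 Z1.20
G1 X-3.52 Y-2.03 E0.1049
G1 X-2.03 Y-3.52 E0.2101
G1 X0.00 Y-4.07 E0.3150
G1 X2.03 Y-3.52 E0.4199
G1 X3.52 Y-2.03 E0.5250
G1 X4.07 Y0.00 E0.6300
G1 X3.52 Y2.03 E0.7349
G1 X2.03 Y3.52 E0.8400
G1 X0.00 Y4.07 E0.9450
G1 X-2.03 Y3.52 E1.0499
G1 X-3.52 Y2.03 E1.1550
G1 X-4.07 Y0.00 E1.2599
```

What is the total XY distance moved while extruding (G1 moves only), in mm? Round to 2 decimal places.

Sum the Euclidean lengths of each G1 segment: total = 25.25 mm.

25.25 mm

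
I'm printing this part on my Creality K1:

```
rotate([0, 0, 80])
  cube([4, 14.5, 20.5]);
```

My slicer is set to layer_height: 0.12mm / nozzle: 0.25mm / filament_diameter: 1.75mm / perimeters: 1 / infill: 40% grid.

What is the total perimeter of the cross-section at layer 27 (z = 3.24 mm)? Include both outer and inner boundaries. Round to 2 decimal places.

37.00 mm

At z = 3.24 mm: the 4×14.5 cube contributes its full rectangle (perimeter 37.00 mm); (rotated 80° about Z; rotation is an isometry so areas/perimeters/island counts are preserved). Overall, the cross-section is a single solid region. Total boundary length (outer) = 37.00 mm.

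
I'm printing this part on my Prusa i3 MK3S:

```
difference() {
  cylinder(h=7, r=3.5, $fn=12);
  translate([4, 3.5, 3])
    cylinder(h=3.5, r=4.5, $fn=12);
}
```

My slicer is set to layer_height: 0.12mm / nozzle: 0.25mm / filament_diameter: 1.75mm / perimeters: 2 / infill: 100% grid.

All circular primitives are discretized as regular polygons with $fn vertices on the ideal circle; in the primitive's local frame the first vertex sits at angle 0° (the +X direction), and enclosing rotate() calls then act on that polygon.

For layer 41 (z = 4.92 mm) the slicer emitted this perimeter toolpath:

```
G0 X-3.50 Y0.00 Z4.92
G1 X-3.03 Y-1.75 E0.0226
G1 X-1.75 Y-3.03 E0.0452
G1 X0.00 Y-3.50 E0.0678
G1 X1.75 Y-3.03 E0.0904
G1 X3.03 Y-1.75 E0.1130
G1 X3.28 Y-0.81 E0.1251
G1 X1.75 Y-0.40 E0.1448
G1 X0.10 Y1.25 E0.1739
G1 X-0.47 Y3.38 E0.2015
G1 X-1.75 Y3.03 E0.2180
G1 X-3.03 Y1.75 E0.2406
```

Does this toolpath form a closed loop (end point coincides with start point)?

Start point (G0): (-3.50, 0.00). End point (last G1): the path does not return to the start — open.

no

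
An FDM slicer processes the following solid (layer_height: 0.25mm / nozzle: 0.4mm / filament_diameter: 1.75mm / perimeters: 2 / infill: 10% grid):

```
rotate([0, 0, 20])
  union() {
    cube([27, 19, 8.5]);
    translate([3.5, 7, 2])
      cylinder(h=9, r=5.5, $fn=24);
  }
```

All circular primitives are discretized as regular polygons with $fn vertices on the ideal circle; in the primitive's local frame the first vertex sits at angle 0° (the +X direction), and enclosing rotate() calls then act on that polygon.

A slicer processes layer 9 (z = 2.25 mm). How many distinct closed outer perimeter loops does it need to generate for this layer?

At z = 2.25 mm: the 27×19 cube contributes its full rectangle; the r=5.5 cylinder at (3.5, 7) gives a regular 24-gon of circumradius 5.5 (constant along its height); Combining (union): the regions partially overlap (shared area 82.45 mm²), so overlapping operands fuse into one piece — 1 connected region; (rotated 20° about Z; rotation is an isometry so areas/perimeters/island counts are preserved). The result has 1 disconnected region.

1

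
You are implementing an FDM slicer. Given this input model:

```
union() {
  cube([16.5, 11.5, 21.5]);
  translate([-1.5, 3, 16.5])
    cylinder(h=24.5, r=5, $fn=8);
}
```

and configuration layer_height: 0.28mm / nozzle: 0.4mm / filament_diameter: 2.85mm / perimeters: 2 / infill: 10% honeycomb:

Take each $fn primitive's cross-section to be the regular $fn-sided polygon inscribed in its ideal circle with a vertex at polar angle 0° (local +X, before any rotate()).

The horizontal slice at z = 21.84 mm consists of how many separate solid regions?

At z = 21.84 mm: the cube is not intersected at this z (z outside [0, 21.5]); the r=5 cylinder at (-1.5, 3) contributes a regular 8-gon of circumradius 5; Merging all regions: only the r=5 cylinder at (-1.5, 3) is present, so the union is just that shape — 1 connected region. The result has 1 disconnected region.

1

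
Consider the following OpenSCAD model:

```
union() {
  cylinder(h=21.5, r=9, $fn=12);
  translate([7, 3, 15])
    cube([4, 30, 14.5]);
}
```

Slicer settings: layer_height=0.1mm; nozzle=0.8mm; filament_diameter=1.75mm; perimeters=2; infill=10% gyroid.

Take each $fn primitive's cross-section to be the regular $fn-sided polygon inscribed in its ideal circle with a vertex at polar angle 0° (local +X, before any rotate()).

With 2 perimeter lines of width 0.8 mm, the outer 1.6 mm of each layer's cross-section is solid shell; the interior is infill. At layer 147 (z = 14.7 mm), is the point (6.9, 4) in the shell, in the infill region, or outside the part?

shell

At z = 14.7 mm: the r=9 cylinder gives a regular 12-gon of circumradius 9 (constant along its height); the cube at (7, 3) is not intersected at this z (z outside [15, 29.5]); Combining (union): only the r=9 cylinder is present, so the union is just that shape — 1 connected region. Overall, the cross-section is a single solid region. The nearest boundary edge runs (7.79, 4.50)→(4.50, 7.79); distance from the point to it = 0.99 mm. The point is inside the cross-section, 0.99 mm from the nearest boundary — within the 1.6 mm shell band (2 × 0.8).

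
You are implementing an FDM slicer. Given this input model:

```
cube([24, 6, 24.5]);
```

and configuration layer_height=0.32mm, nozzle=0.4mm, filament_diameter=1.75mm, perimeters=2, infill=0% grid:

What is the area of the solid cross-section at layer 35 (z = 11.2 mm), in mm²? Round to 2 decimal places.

144.00 mm²

At z = 11.2 mm: the cube is present — its section is the full 24×6 rectangle (area 144.00 mm²). Overall, the cross-section is a single solid region. Net area = 144.00 mm².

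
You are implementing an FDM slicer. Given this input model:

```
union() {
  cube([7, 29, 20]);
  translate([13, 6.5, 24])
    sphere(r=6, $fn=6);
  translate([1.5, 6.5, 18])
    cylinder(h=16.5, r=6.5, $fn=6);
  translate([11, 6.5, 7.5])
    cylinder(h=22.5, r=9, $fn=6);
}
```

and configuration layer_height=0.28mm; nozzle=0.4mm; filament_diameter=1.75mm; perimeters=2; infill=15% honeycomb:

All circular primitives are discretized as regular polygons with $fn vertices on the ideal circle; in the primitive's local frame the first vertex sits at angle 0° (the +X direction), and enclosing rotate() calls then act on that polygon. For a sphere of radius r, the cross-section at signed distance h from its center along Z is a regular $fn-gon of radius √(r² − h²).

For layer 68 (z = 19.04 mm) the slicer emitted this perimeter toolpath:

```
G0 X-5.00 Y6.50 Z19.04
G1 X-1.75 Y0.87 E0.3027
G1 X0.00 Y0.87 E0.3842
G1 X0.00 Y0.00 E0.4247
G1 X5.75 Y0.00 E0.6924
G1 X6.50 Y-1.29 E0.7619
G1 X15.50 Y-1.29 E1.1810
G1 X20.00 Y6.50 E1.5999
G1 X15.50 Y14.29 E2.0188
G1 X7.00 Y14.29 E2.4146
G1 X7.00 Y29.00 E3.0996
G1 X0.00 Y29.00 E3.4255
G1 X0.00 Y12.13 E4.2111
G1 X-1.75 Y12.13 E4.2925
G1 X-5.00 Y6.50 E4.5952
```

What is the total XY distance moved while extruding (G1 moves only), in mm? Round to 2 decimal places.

Sum the Euclidean lengths of each G1 segment: total = 98.69 mm.

98.69 mm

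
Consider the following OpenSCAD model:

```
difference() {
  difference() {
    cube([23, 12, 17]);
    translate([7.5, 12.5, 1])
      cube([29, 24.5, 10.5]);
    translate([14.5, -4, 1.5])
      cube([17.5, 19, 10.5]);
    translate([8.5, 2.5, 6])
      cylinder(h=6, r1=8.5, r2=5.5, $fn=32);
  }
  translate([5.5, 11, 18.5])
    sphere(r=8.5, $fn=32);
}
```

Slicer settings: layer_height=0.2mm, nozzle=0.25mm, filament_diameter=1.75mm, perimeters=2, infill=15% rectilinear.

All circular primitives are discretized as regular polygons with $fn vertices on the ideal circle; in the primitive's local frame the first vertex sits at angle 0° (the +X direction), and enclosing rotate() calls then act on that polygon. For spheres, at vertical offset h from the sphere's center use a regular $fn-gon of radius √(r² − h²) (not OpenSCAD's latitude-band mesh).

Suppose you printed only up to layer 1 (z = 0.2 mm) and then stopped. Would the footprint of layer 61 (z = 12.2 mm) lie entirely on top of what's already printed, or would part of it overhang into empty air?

entirely on top

Compare the two slices. At z = 0.2: the cube (footprint 23×12) is included at this height (area 276.00 mm²); the cube at (7.5, 12.5) is not intersected at this z (z outside [1, 11.5]); the cube at (14.5, -4) is absent (z outside [1.5, 12]); the cone at (8.5, 2.5) is absent (z outside [6, 12]); Taking the first minus the rest: none of the subtracted shapes is present at this height, so the 23×12 cube is unchanged — area = 276.00 mm²; the sphere at (5.5, 11) is absent (|z−center|=18.300 > r=8.5); Subtracting the remaining from the first: none of the subtracted shapes is present at this height, so that combined region is unchanged — area = 276.00 mm². At z = 12.2: the 23×12 cube contributes its full rectangle (area 276.00 mm²); the cube at (7.5, 12.5) is not intersected at this z (z outside [1, 11.5]); the cube at (14.5, -4) does not reach this height (z outside [1.5, 12]); the cone at (8.5, 2.5) is absent (z outside [6, 12]); After the difference (first − rest): none of the subtracted shapes is present at this height, so the 23×12 cube is unchanged — area = 276.00 mm²; the r=8.5 sphere at (5.5, 11) slices to a regular 32-gon of circumradius 5.706 (√(r²−h²) with h=6.3 from center) (area = (32/2)·5.706²·sin(360°/32) = 101.63 mm²); After the difference (first − rest): starting from the result so far (276.00 mm²), the r=8.5 sphere at (5.5, 11) partially overlaps it — only the 61.79 mm² overlap (of its 101.63 mm²) is removed, clipping the outline — area = 214.21 mm². Checking containment: the cross-section at z = 12.2 is a subset of the cross-section at z = 0.2.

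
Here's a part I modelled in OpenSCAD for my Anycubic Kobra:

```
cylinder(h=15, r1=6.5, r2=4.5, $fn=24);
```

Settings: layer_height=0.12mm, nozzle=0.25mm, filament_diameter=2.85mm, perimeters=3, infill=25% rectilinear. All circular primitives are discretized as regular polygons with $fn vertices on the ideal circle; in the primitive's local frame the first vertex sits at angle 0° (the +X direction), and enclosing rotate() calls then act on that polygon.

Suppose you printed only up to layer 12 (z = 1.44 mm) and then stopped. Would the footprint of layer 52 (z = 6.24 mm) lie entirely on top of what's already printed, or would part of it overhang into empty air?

entirely on top

Compare the two slices. At z = 1.44: the cone (r1=6.5→r2=4.5) has section circumradius 6.308 here — a regular 24-gon (area = (24/2)·6.308²·sin(360°/24) = 123.58 mm²). At z = 6.24: the cone contributes a regular 24-gon of circumradius 5.668 (interpolated between r1=6.5 and r2=4.5 at t=0.416) (area = (24/2)·5.668²·sin(360°/24) = 99.78 mm²). Checking containment: the cross-section at z = 6.24 is a subset of the cross-section at z = 1.44.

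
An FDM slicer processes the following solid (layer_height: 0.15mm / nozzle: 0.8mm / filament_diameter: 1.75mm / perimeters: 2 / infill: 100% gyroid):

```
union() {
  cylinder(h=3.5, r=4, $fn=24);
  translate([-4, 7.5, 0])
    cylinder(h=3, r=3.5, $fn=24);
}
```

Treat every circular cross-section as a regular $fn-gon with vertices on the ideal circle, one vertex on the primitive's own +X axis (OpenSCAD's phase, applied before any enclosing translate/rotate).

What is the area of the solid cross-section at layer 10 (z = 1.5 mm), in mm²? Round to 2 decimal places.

87.74 mm²

At z = 1.5 mm: the r=4 cylinder gives a regular 24-gon of circumradius 4 (constant along its height) (area = (24/2)·4.000²·sin(360°/24) = 49.69 mm²); the cylinder at (-4, 7.5): section is a regular 24-gon, circumradius r=3.5 (area = (24/2)·3.500²·sin(360°/24) = 38.05 mm²); Combining (union): the 2 present regions are separate (no shared area or edge), so areas and boundary lengths simply add and each stays a separate island — area = 87.74 mm². Overall, the cross-section has 2 separate islands. Net area = 87.74 mm².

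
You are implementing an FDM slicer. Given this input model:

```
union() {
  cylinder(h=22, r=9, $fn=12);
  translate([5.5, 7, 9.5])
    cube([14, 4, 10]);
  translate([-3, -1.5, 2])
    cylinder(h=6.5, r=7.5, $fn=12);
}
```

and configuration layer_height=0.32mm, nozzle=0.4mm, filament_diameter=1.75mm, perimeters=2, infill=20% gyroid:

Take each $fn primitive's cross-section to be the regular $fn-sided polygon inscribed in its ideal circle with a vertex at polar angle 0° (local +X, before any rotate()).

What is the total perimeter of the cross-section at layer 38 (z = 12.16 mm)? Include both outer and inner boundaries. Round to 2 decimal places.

At z = 12.16 mm: the cylinder: section is a regular 12-gon, circumradius r=9 (perimeter = 2·12·9.000·sin(180°/12) = 55.90 mm); the cube at (5.5, 7) is present — its section is the full 14×4 rectangle (perimeter 36.00 mm); the cylinder at (-3, -1.5) does not reach this height (z outside [2, 8.5]); Combining (union): the 2 present regions are separate (no shared area or edge), so areas and boundary lengths simply add and each stays a separate island — boundary = 91.90 mm. Overall, the cross-section has 2 separate islands. Total boundary length (outer) = 91.90 mm.

91.90 mm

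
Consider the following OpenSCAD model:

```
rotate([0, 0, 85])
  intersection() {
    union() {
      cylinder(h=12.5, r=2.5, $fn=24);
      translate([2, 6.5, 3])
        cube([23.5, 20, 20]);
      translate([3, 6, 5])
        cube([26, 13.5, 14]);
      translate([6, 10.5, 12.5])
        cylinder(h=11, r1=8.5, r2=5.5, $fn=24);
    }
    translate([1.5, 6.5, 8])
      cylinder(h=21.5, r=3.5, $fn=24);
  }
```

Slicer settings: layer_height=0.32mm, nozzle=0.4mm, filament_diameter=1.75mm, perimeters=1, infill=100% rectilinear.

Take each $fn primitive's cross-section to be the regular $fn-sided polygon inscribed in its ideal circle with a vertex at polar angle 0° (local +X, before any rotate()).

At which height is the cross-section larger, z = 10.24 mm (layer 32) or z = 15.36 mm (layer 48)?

Layer 32 (z = 10.24): the r=2.5 cylinder gives a regular 24-gon of circumradius 2.5 (constant along its height) (area = (24/2)·2.500²·sin(360°/24) = 19.41 mm²); the cube at (2, 6.5) (footprint 23.5×20) is included at this height (area 470.00 mm²); the 26×13.5 cube at (3, 6) contributes its full rectangle (area 351.00 mm²); the cone at (6, 10.5) is absent (z outside [12.5, 23.5]); Taking the union: the regions partially overlap — summed areas 840.41 mm² minus the doubly-counted overlap 292.50 mm² gives 547.91 mm² — area = 547.91 mm²; the r=3.5 cylinder at (1.5, 6.5) contributes a regular 24-gon of circumradius 3.5 (area = (24/2)·3.500²·sin(360°/24) = 38.05 mm²); After intersecting: the r=3.5 cylinder at (1.5, 6.5) partially overlaps that combined region; clipping to the common part keeps 8.76 mm² — area = 8.76 mm²; (whole slice rotated 85° about Z — lengths, areas and connectivity unchanged). So its area = 8.76 mm². Layer 48 (z = 15.36): the cylinder is not intersected at this z (z outside [0, 12.5]); the cube at (2, 6.5) is present — its section is the full 23.5×20 rectangle (area 470.00 mm²); the cube at (3, 6) (footprint 26×13.5) is included at this height (area 351.00 mm²); the cone at (6, 10.5): at t=0.260 of its height the radius interpolates to r₁+(r₂−r₁)t = 7.720, giving a regular 24-gon of that circumradius (area = (24/2)·7.720²·sin(360°/24) = 185.10 mm²); Merging all regions: the regions partially overlap — summed areas 1006.10 mm² minus the doubly-counted overlap 417.98 mm² gives 588.12 mm² — area = 588.12 mm²; the cylinder at (1.5, 6.5): section is a regular 24-gon, circumradius r=3.5 (area = (24/2)·3.500²·sin(360°/24) = 38.05 mm²); After intersecting: the r=3.5 cylinder at (1.5, 6.5) partially overlaps that combined region; clipping to the common part keeps 28.59 mm² — area = 28.59 mm²; (whole slice rotated 85° about Z — lengths, areas and connectivity unchanged). So its area = 28.59 mm². Layer 48 is larger (28.59 vs 8.76 mm²).

layer 48 (z = 15.36 mm)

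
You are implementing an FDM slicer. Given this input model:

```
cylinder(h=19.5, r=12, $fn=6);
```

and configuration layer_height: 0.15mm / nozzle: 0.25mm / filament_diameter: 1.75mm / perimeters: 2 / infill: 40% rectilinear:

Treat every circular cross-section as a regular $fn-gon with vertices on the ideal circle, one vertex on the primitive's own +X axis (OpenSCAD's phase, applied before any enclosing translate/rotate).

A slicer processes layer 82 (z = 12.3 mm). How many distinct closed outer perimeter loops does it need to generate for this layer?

At z = 12.3 mm: the r=12 cylinder contributes a regular 6-gon of circumradius 12. The result has 1 disconnected region.

1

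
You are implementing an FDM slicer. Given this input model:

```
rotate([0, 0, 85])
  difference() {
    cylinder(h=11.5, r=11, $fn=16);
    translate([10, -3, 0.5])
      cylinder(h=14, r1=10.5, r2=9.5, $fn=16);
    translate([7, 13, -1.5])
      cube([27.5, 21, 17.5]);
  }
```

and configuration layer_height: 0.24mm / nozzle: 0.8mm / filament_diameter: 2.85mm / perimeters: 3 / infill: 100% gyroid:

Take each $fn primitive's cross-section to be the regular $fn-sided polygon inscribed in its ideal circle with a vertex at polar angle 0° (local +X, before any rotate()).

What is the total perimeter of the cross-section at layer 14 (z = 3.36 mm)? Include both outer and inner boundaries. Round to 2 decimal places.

At z = 3.36 mm: the cylinder: section is a regular 16-gon, circumradius r=11 (perimeter = 2·16·11.000·sin(180°/16) = 68.67 mm); the cone at (10, -3) contributes a regular 16-gon of circumradius 10.296 (interpolated between r1=10.5 and r2=9.5 at t=0.204) (perimeter = 2·16·10.296·sin(180°/16) = 64.28 mm); the cube at (7, 13) (footprint 27.5×21) is included at this height (perimeter 97.00 mm); Taking the first minus the rest: starting from the r=11 cylinder, the cone at (10, -3) partially overlaps it — only the 136.85 mm² overlap (of its 324.52 mm²) is removed, clipping the outline; the 27.5×21 cube at (7, 13) misses the remaining region (no effect) — boundary = 69.53 mm; (whole slice rotated 85° about Z — lengths, areas and connectivity unchanged). Overall, the cross-section is a single solid region. Total boundary length (outer) = 69.53 mm.

69.53 mm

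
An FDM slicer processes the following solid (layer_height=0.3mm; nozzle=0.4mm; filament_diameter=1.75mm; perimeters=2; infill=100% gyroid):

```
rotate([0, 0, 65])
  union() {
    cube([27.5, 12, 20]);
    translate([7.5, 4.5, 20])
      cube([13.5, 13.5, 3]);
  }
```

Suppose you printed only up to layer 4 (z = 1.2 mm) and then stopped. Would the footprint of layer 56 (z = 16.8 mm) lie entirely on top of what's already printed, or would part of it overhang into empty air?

Compare the two slices. At z = 1.2: the cube is present — its section is the full 27.5×12 rectangle (area 330.00 mm²); the cube at (7.5, 4.5) is absent (z outside [20, 23]); Merging all regions: only the 27.5×12 cube is present, so the union is just that shape — area = 330.00 mm²; (rotated 65° about Z; rotation is an isometry so areas/perimeters/island counts are preserved). At z = 16.8: the cube is present — its section is the full 27.5×12 rectangle (area 330.00 mm²); the cube at (7.5, 4.5) is not intersected at this z (z outside [20, 23]); Merging all regions: only the 27.5×12 cube is present, so the union is just that shape — area = 330.00 mm²; (whole slice rotated 65° about Z — lengths, areas and connectivity unchanged). Checking containment: the cross-section at z = 16.8 is a subset of the cross-section at z = 1.2.

entirely on top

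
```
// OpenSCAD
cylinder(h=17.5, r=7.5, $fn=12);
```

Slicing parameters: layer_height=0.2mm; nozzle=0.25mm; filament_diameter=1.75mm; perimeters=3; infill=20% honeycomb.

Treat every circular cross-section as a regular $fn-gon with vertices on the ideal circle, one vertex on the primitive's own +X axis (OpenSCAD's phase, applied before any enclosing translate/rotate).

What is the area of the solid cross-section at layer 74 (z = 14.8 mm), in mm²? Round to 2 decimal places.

At z = 14.8 mm: the r=7.5 cylinder gives a regular 12-gon of circumradius 7.5 (constant along its height) (area = (12/2)·7.500²·sin(360°/12) = 168.75 mm²). Overall, the cross-section is a single solid region. Net area = 168.75 mm².

168.75 mm²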